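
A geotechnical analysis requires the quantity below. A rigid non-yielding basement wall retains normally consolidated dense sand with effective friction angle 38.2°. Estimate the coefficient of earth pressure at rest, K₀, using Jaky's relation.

K₀ = 1 − sin φ' = 1 − sin 38.2° = 0.3816.

0.382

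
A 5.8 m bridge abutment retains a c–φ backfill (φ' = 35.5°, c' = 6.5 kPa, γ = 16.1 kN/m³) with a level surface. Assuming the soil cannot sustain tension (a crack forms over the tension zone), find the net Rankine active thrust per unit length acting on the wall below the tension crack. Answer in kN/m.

K_a = 0.2653; √K_a = 0.5150.
Tension-crack depth z_c = 2c/(γ√K_a) = 2×6.5/(16.1×0.5150) = 1.568 m.
σ_a at base = K_a γ H − 2c√K_a = 0.2653×16.1×5.8 − 2×6.5×0.5150 = 18.07 kPa.
P_a = ½ × 18.07 × (H − z_c) = 0.5×18.07×4.232 = 38.25 kN/m.

38.2 kN/m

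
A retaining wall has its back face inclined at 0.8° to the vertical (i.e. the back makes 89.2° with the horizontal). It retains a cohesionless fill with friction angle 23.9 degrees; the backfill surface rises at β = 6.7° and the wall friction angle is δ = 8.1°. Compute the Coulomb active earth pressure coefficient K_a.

K_a = sin²(α+φ) / [sin²α · sin(α−δ) · (1 + √{sin(φ+δ)sin(φ−β) / (sin(α−δ)sin(α+β))})²].
With α = 89.2°, φ = 23.9°, δ = 8.1°, β = 6.7°: K_a = 0.4374.

0.437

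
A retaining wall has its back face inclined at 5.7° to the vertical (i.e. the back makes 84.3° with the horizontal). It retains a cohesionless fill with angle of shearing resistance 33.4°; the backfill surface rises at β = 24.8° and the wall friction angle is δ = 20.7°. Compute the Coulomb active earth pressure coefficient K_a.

K_a = sin²(α+φ) / [sin²α · sin(α−δ) · (1 + √{sin(φ+δ)sin(φ−β) / (sin(α−δ)sin(α+β))})²].
With α = 84.3°, φ = 33.4°, δ = 20.7°, β = 24.8°: K_a = 0.4653.

0.465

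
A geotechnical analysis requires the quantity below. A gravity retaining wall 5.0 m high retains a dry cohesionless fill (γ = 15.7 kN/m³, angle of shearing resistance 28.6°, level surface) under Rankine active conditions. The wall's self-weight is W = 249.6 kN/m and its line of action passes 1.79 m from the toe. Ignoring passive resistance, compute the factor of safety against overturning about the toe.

3.87

K_a = tan²(45° − 28.6°/2) = 0.3525.
P_a = ½K_aγH² = 0.5×0.3525×15.7×5.0² = 69.19 kN/m, acting at H/3 = 1.667 m above the base.
Overturning moment M_o = P_a × H/3 = 69.19 × 1.667 = 115.3.
Resisting moment M_r = W × 1.79 = 249.6 × 1.79 = 446.8.
FS_overturning = M_r/M_o = 446.8/115.3 = 3.875.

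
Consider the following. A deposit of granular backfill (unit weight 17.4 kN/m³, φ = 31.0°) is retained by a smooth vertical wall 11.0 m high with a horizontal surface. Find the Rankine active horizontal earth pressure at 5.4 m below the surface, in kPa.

K_a = (1 − sin φ)/(1 + sin φ) = 0.3201.
σ_h = K_a γ z = 0.3201 × 17.4 × 5.4 = 30.08 kPa.

30.1 kPa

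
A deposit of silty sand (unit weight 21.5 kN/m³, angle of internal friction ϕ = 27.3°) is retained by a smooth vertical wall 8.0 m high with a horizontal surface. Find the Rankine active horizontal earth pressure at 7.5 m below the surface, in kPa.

59.8 kPa

K_a = (1 − sin φ)/(1 + sin φ) = 0.3711.
σ_h = K_a γ z = 0.3711 × 21.5 × 7.5 = 59.84 kPa.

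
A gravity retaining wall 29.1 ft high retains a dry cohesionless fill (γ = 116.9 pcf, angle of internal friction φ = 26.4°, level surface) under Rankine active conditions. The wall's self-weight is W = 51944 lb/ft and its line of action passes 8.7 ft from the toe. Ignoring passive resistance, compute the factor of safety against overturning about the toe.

2.45

K_a = tan²(45° − 26.4°/2) = 0.3844.
P_a = ½K_aγH² = 0.5×0.3844×116.9×29.1² = 19030 lb/ft, acting at H/3 = 9.700 ft above the base.
Overturning moment M_o = P_a × H/3 = 19030 × 9.700 = 184600.
Resisting moment M_r = W × 8.7 = 51944 × 8.7 = 451900.
FS_overturning = M_r/M_o = 451900/184600 = 2.448.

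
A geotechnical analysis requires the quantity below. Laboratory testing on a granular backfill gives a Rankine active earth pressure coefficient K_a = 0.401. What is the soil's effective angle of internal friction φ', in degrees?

25.3°

K_a = tan²(45° − φ/2) ⇒ 45° − φ/2 = arctan(√0.401) = 32.34°.
φ = 2(45° − 32.34°) = 25.31°.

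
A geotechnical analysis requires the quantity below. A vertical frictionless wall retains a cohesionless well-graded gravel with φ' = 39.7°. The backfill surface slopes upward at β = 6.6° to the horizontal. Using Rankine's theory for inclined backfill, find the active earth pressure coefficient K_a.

K_a = cos β · (cos β − √(cos²β − cos²φ)) / (cos β + √(cos²β − cos²φ)).
cos β = 0.9934, cos φ = 0.7694, √(cos²β − cos²φ) = 0.6283.
K_a = 0.9934 × (0.9934 − 0.6283)/(0.9934 + 0.6283) = 0.2236.

0.224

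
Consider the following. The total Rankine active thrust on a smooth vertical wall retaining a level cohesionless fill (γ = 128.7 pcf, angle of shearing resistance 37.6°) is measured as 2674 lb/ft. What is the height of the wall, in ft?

K_a = 0.2421. P_a = ½ K_a γ H² ⇒ H = √(2P_a/(K_a γ)).
H = √(2×2674/(0.2421×128.7)) = 13.10 ft.

13.1 ft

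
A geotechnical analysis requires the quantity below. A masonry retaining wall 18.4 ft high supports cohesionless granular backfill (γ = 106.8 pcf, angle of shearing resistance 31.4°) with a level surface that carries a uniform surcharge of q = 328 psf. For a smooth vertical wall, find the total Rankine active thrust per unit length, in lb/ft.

K_a = tan²(45° − φ/2) = 0.3149.
Soil triangle: ½ K_a γ H² = 0.5×0.3149×106.8×18.4² = 5693 lb/ft.
Surcharge rectangle: K_a q H = 0.3149×328×18.4 = 1901 lb/ft.
Total = 5693 + 1901 = 7594 lb/ft.

7590 lb/ft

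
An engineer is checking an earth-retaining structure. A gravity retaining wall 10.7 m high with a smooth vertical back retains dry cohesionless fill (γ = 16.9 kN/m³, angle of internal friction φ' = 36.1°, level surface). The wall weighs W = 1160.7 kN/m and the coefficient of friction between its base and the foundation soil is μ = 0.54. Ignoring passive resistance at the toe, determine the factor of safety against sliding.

K_a = tan²(45° − 36.1°/2) = 0.2585.
P_a = ½K_aγH² = 0.5×0.2585×16.9×10.7² = 250.1 kN/m, acting at H/3 = 3.567 m above the base.
FS_sliding = μW / P_a = 0.54×1160.7 / 250.1 = 2.506.

2.51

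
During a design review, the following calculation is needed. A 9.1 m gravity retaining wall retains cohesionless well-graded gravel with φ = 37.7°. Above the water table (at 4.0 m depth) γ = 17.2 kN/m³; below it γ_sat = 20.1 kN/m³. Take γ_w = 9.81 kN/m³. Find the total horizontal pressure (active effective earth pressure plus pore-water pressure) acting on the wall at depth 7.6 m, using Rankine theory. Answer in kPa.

60.8 kPa

K_a = (1 − sin φ)/(1 + sin φ) = 0.2411.
γ' = 20.1 − 9.81 = 10.29 kN/m³.
Effective vertical stress at 7.6 m: σ'_v = 17.2×4.0 + 10.29×3.60 = 105.8 kPa.
σ'_h = K_a σ'_v = 0.2411 × 105.8 = 25.51 kPa; u = γ_w × 3.60 = 35.32 kPa.
Total σ_h = 25.51 + 35.32 = 60.83 kPa.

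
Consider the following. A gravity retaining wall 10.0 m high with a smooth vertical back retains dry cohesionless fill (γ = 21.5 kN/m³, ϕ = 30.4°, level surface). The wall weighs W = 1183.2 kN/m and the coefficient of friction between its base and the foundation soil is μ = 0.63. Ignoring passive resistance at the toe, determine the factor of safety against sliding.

K_a = tan²(45° − 30.4°/2) = 0.3280.
P_a = ½K_aγH² = 0.5×0.3280×21.5×10.0² = 352.6 kN/m, acting at H/3 = 3.333 m above the base.
FS_sliding = μW / P_a = 0.63×1183.2 / 352.6 = 2.114.

2.11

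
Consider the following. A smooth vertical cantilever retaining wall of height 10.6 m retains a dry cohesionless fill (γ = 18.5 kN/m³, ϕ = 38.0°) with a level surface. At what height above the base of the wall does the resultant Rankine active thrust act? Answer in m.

3.53 m

K_a = 0.2379.
The pressure distribution is triangular, so the resultant acts at H/3 above the base = 10.6/3 = 3.533 m.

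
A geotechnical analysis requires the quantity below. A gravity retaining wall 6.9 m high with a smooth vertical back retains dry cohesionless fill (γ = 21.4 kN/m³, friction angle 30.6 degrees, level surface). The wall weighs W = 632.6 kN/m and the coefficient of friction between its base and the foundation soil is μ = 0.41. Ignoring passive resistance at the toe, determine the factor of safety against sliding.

1.56

K_a = tan²(45° − 30.6°/2) = 0.3253.
P_a = ½K_aγH² = 0.5×0.3253×21.4×6.9² = 165.7 kN/m, acting at H/3 = 2.300 m above the base.
FS_sliding = μW / P_a = 0.41×632.6 / 165.7 = 1.565.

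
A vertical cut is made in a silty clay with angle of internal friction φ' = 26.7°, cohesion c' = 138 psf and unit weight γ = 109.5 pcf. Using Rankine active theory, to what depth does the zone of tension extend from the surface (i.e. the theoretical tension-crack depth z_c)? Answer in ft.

K_a = tan²(45° − 26.7°/2) = 0.3800; √K_a = 0.6164.
The active pressure is zero where K_a γ z = 2c√K_a, so z_c = 2c/(γ√K_a) = 2×138/(109.5×0.6164) = 4.089 ft.

4.09 ft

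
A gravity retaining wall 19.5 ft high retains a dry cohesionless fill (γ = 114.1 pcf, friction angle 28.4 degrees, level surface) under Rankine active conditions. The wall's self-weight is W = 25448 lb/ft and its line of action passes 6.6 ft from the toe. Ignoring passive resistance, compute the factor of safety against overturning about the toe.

K_a = tan²(45° − 28.4°/2) = 0.3554.
P_a = ½K_aγH² = 0.5×0.3554×114.1×19.5² = 7709 lb/ft, acting at H/3 = 6.500 ft above the base.
Overturning moment M_o = P_a × H/3 = 7709 × 6.500 = 50110.
Resisting moment M_r = W × 6.6 = 25448 × 6.6 = 168000.
FS_overturning = M_r/M_o = 168000/50110 = 3.352.

3.35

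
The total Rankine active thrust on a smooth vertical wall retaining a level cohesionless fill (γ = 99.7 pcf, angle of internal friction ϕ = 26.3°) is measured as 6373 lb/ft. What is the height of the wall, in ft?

18.2 ft

K_a = 0.3859. P_a = ½ K_a γ H² ⇒ H = √(2P_a/(K_a γ)).
H = √(2×6373/(0.3859×99.7)) = 18.20 ft.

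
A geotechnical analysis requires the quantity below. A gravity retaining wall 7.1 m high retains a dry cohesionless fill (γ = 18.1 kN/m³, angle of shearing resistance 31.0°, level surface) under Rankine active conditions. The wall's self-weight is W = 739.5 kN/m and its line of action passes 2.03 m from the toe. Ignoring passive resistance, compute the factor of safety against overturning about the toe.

K_a = tan²(45° − 31.0°/2) = 0.3201.
P_a = ½K_aγH² = 0.5×0.3201×18.1×7.1² = 146.0 kN/m, acting at H/3 = 2.367 m above the base.
Overturning moment M_o = P_a × H/3 = 146.0 × 2.367 = 345.6.
Resisting moment M_r = W × 2.03 = 739.5 × 2.03 = 1501.
FS_overturning = M_r/M_o = 1501/345.6 = 4.344.

4.34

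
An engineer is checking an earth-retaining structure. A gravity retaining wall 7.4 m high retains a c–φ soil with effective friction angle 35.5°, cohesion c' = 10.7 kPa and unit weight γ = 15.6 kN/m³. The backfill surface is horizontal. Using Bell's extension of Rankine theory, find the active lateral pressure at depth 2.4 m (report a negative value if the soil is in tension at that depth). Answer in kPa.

K_a = (1 − sin φ)/(1 + sin φ) = 0.2653.
σ_a = K_a γ z − 2c√K_a = 0.2653×15.6×2.4 − 2×10.7×0.5150 = -1.090 kPa.

-1.09 kPa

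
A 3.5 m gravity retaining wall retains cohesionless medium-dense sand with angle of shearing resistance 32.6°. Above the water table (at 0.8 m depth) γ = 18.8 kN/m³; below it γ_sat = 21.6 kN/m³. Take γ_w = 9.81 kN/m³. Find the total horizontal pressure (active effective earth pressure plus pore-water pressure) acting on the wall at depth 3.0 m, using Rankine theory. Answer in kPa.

33.9 kPa

K_a = (1 − sin φ)/(1 + sin φ) = 0.2997.
γ' = 21.6 − 9.81 = 11.79 kN/m³.
Effective vertical stress at 3.0 m: σ'_v = 18.8×0.8 + 11.79×2.20 = 40.98 kPa.
σ'_h = K_a σ'_v = 0.2997 × 40.98 = 12.28 kPa; u = γ_w × 2.20 = 21.58 kPa.
Total σ_h = 12.28 + 21.58 = 33.86 kPa.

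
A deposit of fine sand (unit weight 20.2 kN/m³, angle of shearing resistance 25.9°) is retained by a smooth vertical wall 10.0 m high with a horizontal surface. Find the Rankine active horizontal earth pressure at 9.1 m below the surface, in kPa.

72.1 kPa

K_a = (1 − sin φ)/(1 + sin φ) = 0.3920.
σ_h = K_a γ z = 0.3920 × 20.2 × 9.1 = 72.05 kPa.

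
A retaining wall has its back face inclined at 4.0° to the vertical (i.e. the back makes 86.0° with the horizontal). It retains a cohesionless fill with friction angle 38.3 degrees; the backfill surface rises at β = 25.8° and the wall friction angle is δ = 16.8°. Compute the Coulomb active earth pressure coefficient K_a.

K_a = sin²(α+φ) / [sin²α · sin(α−δ) · (1 + √{sin(φ+δ)sin(φ−β) / (sin(α−δ)sin(α+β))})²].
With α = 86.0°, φ = 38.3°, δ = 16.8°, β = 25.8°: K_a = 0.3478.

0.348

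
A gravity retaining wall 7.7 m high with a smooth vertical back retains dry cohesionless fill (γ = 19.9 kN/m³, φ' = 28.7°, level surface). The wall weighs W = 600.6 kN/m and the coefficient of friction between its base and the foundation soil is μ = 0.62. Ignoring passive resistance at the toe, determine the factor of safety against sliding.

1.80

K_a = tan²(45° − 28.7°/2) = 0.3511.
P_a = ½K_aγH² = 0.5×0.3511×19.9×7.7² = 207.2 kN/m, acting at H/3 = 2.567 m above the base.
FS_sliding = μW / P_a = 0.62×600.6 / 207.2 = 1.798.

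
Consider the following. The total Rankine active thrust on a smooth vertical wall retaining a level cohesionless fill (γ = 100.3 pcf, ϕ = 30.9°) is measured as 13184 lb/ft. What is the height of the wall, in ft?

28.6 ft

K_a = 0.3214. P_a = ½ K_a γ H² ⇒ H = √(2P_a/(K_a γ)).
H = √(2×13184/(0.3214×100.3)) = 28.60 ft.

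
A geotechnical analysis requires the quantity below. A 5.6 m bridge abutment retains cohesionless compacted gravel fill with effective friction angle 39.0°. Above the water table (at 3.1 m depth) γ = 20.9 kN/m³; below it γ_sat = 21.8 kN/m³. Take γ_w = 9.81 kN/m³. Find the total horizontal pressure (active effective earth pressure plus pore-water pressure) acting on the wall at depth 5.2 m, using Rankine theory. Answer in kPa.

K_a = (1 − sin φ)/(1 + sin φ) = 0.2275.
γ' = 21.8 − 9.81 = 11.99 kN/m³.
Effective vertical stress at 5.2 m: σ'_v = 20.9×3.1 + 11.99×2.10 = 89.97 kPa.
σ'_h = K_a σ'_v = 0.2275 × 89.97 = 20.47 kPa; u = γ_w × 2.10 = 20.60 kPa.
Total σ_h = 20.47 + 20.60 = 41.07 kPa.

41.1 kPa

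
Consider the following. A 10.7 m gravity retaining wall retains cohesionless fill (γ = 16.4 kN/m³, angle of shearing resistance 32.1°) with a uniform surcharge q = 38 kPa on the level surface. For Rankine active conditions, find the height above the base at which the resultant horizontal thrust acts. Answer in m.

K_a = 0.3060.
Triangular part P₁ = ½K_aγH² = 287.3 at H/3 = 3.567 m; rectangular part P₂ = K_a q H = 124.4 at H/2 = 5.350 m.
ȳ = (P₁·3.567 + P₂·5.350)/(P₁+P₂) = 4.106 m.

4.11 m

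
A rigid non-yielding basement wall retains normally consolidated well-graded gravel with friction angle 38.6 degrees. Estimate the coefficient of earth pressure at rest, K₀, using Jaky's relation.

0.376

K₀ = 1 − sin φ' = 1 − sin 38.6° = 0.3761.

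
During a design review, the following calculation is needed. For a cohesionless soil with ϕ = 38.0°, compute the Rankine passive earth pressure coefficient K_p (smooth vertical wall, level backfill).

4.20

K_p = (1 + sin φ)/(1 − sin φ) = tan²(45° + 38.0°/2) = 4.204.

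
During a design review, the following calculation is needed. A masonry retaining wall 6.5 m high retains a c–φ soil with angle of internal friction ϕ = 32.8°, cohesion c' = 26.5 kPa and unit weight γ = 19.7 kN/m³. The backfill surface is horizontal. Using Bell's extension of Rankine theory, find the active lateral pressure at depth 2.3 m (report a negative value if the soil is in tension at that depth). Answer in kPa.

-15.4 kPa

K_a = (1 − sin φ)/(1 + sin φ) = 0.2973.
σ_a = K_a γ z − 2c√K_a = 0.2973×19.7×2.3 − 2×26.5×0.5452 = -15.43 kPa.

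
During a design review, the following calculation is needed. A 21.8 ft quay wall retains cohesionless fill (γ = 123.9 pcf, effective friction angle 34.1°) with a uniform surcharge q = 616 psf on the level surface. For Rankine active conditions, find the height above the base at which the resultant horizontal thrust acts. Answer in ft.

8.40 ft

K_a = 0.2815.
Triangular part P₁ = ½K_aγH² = 8288 at H/3 = 7.267 ft; rectangular part P₂ = K_a q H = 3781 at H/2 = 10.90 ft.
ȳ = (P₁·7.267 + P₂·10.90)/(P₁+P₂) = 8.405 ft.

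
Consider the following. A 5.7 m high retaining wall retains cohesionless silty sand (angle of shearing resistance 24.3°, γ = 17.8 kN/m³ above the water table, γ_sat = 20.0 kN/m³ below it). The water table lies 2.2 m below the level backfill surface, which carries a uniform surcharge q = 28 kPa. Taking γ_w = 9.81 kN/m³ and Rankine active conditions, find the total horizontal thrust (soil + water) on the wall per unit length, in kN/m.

K_a = tan²(45° − φ/2) = 0.4169.
γ' = 20.0 − 9.81 = 10.19 kN/m³. h₂ = H − d_w = 3.5 m.
σ'_h: at surface K_a·q = 11.67; at WT K_a(q+γd_w) = 28.00; at base K_a(q+γd_w+γ'h₂) = 42.87 kPa.
P₁ = ½(11.67+28.00)×2.2 = 43.64; P₂ = ½(28.00+42.87)×3.5 = 124.0; P_w = ½γ_w h₂² = 60.09.
Total = 43.64+124.0+60.09 = 227.7 kN/m.

228 kN/m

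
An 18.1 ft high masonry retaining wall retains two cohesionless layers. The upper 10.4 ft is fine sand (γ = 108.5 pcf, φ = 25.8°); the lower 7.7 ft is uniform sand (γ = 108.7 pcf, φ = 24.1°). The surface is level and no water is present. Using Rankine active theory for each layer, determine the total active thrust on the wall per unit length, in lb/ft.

7310 lb/ft

K_a1 = tan²(45°−25.8°/2) = 0.3935; K_a2 = tan²(45°−24.1°/2) = 0.4201.
Layer 1: σ at base = K_a1 γ₁ h₁ = 444.0 psf; P₁ = ½×444.0×10.4 = 2309.
Layer 2: σ_v at top = γ₁h₁ = 1128; σ_h top = K_a2×1128 = 474.1; σ_h base = K_a2×(1128+108.7×7.7) = 825.7.
P₂ = ½(474.1+825.7)×7.7 = 5004. Total P_a = 2309+5004 = 7313 lb/ft.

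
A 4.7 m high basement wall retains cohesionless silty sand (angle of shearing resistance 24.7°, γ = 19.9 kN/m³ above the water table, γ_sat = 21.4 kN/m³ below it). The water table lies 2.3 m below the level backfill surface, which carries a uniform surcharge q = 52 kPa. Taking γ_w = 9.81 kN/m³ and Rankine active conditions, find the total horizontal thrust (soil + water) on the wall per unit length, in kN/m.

K_a = tan²(45° − φ/2) = 0.4106.
γ' = 21.4 − 9.81 = 11.59 kN/m³. h₂ = H − d_w = 2.4 m.
σ'_h: at surface K_a·q = 21.35; at WT K_a(q+γd_w) = 40.14; at base K_a(q+γd_w+γ'h₂) = 51.56 kPa.
P₁ = ½(21.35+40.14)×2.3 = 70.71; P₂ = ½(40.14+51.56)×2.4 = 110.0; P_w = ½γ_w h₂² = 28.25.
Total = 70.71+110.0+28.25 = 209.0 kN/m.

209 kN/m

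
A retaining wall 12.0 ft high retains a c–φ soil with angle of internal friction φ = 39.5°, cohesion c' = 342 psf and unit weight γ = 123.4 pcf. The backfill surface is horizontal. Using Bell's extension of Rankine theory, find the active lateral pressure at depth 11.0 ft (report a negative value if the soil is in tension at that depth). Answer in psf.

K_a = (1 − sin φ)/(1 + sin φ) = 0.2224.
σ_a = K_a γ z − 2c√K_a = 0.2224×123.4×11.0 − 2×342×0.4716 = -20.66 psf.

-20.7 psf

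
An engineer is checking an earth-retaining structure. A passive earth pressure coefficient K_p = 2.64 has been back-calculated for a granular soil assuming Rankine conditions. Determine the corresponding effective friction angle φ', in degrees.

K_p = (1+sin φ)/(1−sin φ) ⇒ sin φ = (K_p − 1)/(K_p + 1) = 0.4505.
φ = arcsin(0.4505) = 26.78°.

26.8°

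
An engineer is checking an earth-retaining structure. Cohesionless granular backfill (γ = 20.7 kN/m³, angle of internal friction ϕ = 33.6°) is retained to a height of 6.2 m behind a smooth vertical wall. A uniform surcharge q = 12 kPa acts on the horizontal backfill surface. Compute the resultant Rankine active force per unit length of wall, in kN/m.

136 kN/m

K_a = tan²(45° − φ/2) = 0.2875.
Soil triangle: ½ K_a γ H² = 0.5×0.2875×20.7×6.2² = 114.4 kN/m.
Surcharge rectangle: K_a q H = 0.2875×12×6.2 = 21.39 kN/m.
Total = 114.4 + 21.39 = 135.8 kN/m.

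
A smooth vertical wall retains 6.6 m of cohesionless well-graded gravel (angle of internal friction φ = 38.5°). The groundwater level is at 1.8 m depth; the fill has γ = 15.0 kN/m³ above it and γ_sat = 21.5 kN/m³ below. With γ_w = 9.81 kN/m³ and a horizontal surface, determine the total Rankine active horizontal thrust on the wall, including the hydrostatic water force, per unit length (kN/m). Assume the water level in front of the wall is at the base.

180 kN/m

K_a = tan²(45° − φ/2) = 0.2327.
γ' = 21.5 − 9.81 = 11.69 kN/m³. Depth below WT = 4.8 m.
σ'_h at WT = K_a γ d_w = 6.282 kPa; at base = 6.282 + K_a γ' × 4.8 = 19.34 kPa.
P₁ (0–1.8 m) = ½×6.282×1.8 = 5.654. P₂ (1.8–6.6 m) = ½(6.282+19.34)×4.8 = 61.48.
P_w = ½ γ_w h₂² = 0.5×9.81×4.8² = 113.0. Total = 5.654+61.48+113.0 = 180.1 kN/m.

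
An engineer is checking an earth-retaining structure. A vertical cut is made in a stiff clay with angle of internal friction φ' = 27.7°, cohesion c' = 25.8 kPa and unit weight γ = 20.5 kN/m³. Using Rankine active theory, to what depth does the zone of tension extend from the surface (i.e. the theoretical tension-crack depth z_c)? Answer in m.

K_a = tan²(45° − 27.7°/2) = 0.3653; √K_a = 0.6044.
The active pressure is zero where K_a γ z = 2c√K_a, so z_c = 2c/(γ√K_a) = 2×25.8/(20.5×0.6044) = 4.164 m.

4.16 m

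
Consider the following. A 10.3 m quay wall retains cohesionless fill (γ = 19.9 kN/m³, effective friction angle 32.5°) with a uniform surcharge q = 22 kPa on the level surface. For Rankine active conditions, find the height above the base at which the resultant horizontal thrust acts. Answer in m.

3.74 m

K_a = 0.3010.
Triangular part P₁ = ½K_aγH² = 317.7 at H/3 = 3.433 m; rectangular part P₂ = K_a q H = 68.20 at H/2 = 5.150 m.
ȳ = (P₁·3.433 + P₂·5.150)/(P₁+P₂) = 3.737 m.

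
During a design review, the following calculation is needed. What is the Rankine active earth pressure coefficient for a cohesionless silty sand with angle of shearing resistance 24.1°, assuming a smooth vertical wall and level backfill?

K_a = (1 − sin φ)/(1 + sin φ) = (1 − sin 24.1°)/(1 + sin 24.1°) = 0.4201.

0.420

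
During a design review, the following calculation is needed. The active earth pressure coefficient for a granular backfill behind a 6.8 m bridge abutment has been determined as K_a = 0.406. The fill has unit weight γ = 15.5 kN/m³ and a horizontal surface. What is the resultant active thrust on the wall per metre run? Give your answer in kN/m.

145 kN/m

P = ½ K_a γ H² = 0.5 × 0.406 × 15.5 × 6.8² = 145.5 kN/m.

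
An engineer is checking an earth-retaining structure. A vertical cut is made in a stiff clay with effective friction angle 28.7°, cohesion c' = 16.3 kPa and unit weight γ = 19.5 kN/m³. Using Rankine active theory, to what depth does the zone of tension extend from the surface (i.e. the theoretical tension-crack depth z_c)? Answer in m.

K_a = tan²(45° − 28.7°/2) = 0.3511; √K_a = 0.5926.
The active pressure is zero where K_a γ z = 2c√K_a, so z_c = 2c/(γ√K_a) = 2×16.3/(19.5×0.5926) = 2.821 m.

2.82 m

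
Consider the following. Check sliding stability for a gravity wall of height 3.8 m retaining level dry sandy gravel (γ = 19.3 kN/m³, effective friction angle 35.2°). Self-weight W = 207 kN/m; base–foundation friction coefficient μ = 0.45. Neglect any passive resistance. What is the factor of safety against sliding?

2.49

K_a = tan²(45° − 35.2°/2) = 0.2687.
P_a = ½K_aγH² = 0.5×0.2687×19.3×3.8² = 37.44 kN/m, acting at H/3 = 1.267 m above the base.
FS_sliding = μW / P_a = 0.45×207 / 37.44 = 2.488.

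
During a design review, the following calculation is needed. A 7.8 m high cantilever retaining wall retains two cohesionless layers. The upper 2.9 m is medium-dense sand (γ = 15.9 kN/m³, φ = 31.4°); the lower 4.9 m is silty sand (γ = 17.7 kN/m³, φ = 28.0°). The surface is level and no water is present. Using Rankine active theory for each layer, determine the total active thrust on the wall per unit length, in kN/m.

K_a1 = tan²(45°−31.4°/2) = 0.3149; K_a2 = tan²(45°−28.0°/2) = 0.3610.
Layer 1: σ at base = K_a1 γ₁ h₁ = 14.52 kPa; P₁ = ½×14.52×2.9 = 21.06.
Layer 2: σ_v at top = γ₁h₁ = 46.11; σ_h top = K_a2×46.11 = 16.65; σ_h base = K_a2×(46.11+17.7×4.9) = 47.96.
P₂ = ½(16.65+47.96)×4.9 = 158.3. Total P_a = 21.06+158.3 = 179.3 kN/m.

179 kN/m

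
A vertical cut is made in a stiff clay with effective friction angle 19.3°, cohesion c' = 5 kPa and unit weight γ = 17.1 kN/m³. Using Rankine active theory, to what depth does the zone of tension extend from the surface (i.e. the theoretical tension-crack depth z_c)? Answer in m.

K_a = tan²(45° − 19.3°/2) = 0.5032; √K_a = 0.7094.
The active pressure is zero where K_a γ z = 2c√K_a, so z_c = 2c/(γ√K_a) = 2×5/(17.1×0.7094) = 0.8244 m.

0.824 m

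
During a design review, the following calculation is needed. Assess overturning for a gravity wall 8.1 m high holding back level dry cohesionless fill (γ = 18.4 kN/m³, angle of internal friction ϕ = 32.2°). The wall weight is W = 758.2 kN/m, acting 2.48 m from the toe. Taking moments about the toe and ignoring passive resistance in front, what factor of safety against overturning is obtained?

3.79

K_a = tan²(45° − 32.2°/2) = 0.3047.
P_a = ½K_aγH² = 0.5×0.3047×18.4×8.1² = 183.9 kN/m, acting at H/3 = 2.700 m above the base.
Overturning moment M_o = P_a × H/3 = 183.9 × 2.700 = 496.6.
Resisting moment M_r = W × 2.48 = 758.2 × 2.48 = 1880.
FS_overturning = M_r/M_o = 1880/496.6 = 3.786.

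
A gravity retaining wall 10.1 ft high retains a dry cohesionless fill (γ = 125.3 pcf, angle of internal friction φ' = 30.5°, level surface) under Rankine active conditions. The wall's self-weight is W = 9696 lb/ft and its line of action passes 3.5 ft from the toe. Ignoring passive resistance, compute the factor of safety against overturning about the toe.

4.83

K_a = tan²(45° − 30.5°/2) = 0.3267.
P_a = ½K_aγH² = 0.5×0.3267×125.3×10.1² = 2088 lb/ft, acting at H/3 = 3.367 ft above the base.
Overturning moment M_o = P_a × H/3 = 2088 × 3.367 = 7029.
Resisting moment M_r = W × 3.5 = 9696 × 3.5 = 33940.
FS_overturning = M_r/M_o = 33940/7029 = 4.828.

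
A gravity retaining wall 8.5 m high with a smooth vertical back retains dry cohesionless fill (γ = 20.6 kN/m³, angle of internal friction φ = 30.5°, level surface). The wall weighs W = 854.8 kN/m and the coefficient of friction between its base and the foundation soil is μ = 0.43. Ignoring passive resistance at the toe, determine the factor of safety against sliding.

1.51

K_a = tan²(45° − 30.5°/2) = 0.3267.
P_a = ½K_aγH² = 0.5×0.3267×20.6×8.5² = 243.1 kN/m, acting at H/3 = 2.833 m above the base.
FS_sliding = μW / P_a = 0.43×854.8 / 243.1 = 1.512.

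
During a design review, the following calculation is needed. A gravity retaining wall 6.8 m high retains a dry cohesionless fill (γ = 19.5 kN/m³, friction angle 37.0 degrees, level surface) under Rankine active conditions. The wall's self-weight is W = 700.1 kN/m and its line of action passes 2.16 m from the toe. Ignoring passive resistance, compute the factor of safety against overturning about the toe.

5.95

K_a = tan²(45° − 37.0°/2) = 0.2486.
P_a = ½K_aγH² = 0.5×0.2486×19.5×6.8² = 112.1 kN/m, acting at H/3 = 2.267 m above the base.
Overturning moment M_o = P_a × H/3 = 112.1 × 2.267 = 254.0.
Resisting moment M_r = W × 2.16 = 700.1 × 2.16 = 1512.
FS_overturning = M_r/M_o = 1512/254.0 = 5.953.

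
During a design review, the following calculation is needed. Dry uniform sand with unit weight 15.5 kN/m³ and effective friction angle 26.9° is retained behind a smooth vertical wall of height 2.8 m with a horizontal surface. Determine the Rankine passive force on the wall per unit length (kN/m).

K_p = tan²(45° + φ/2) = 2.653.
P_p = ½ K_p γ H² = 0.5 × 2.653 × 15.5 × 2.8² = 161.2 kN/m.

161 kN/m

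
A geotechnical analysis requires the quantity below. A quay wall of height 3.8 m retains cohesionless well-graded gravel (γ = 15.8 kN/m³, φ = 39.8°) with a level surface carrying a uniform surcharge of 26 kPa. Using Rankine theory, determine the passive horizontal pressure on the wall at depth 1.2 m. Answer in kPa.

205 kPa

K_p = (1 + sin φ)/(1 − sin φ) = 4.557.
σ_v = γz + q = 15.8 × 1.2 + 26 = 44.96 kPa.
σ_h = K_p σ_v = 4.557 × 44.96 = 204.9 kPa.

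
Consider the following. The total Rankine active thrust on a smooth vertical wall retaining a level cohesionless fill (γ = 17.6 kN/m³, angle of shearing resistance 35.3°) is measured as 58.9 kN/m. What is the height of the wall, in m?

K_a = 0.2675. P_a = ½ K_a γ H² ⇒ H = √(2P_a/(K_a γ)).
H = √(2×58.9/(0.2675×17.6)) = 5.002 m.

5.00 m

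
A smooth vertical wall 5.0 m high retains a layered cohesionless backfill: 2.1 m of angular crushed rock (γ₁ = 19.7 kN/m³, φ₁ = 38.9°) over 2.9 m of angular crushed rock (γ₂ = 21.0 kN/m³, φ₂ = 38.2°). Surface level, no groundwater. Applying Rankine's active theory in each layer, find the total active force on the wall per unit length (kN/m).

59.0 kN/m

K_a1 = tan²(45°−38.9°/2) = 0.2285; K_a2 = tan²(45°−38.2°/2) = 0.2358.
Layer 1: σ at base = K_a1 γ₁ h₁ = 9.454 kPa; P₁ = ½×9.454×2.1 = 9.927.
Layer 2: σ_v at top = γ₁h₁ = 41.37; σ_h top = K_a2×41.37 = 9.754; σ_h base = K_a2×(41.37+21.0×2.9) = 24.11.
P₂ = ½(9.754+24.11)×2.9 = 49.11. Total P_a = 9.927+49.11 = 59.04 kN/m.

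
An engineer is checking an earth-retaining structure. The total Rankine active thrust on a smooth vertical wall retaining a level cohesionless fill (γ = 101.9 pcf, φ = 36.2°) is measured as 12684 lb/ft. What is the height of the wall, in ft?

K_a = 0.2574. P_a = ½ K_a γ H² ⇒ H = √(2P_a/(K_a γ)).
H = √(2×12684/(0.2574×101.9)) = 31.10 ft.

31.1 ft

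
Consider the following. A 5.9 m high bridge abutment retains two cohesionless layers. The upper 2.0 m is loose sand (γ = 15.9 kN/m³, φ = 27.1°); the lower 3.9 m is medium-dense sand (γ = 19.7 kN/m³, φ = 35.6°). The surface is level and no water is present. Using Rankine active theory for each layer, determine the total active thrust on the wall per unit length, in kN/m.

84.2 kN/m

K_a1 = tan²(45°−27.1°/2) = 0.3741; K_a2 = tan²(45°−35.6°/2) = 0.2641.
Layer 1: σ at base = K_a1 γ₁ h₁ = 11.89 kPa; P₁ = ½×11.89×2.0 = 11.89.
Layer 2: σ_v at top = γ₁h₁ = 31.80; σ_h top = K_a2×31.80 = 8.399; σ_h base = K_a2×(31.80+19.7×3.9) = 28.69.
P₂ = ½(8.399+28.69)×3.9 = 72.33. Total P_a = 11.89+72.33 = 84.22 kN/m.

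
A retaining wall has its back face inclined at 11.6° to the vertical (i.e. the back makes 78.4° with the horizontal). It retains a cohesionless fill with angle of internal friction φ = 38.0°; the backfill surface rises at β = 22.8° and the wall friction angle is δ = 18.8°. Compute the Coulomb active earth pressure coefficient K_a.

K_a = sin²(α+φ) / [sin²α · sin(α−δ) · (1 + √{sin(φ+δ)sin(φ−β) / (sin(α−δ)sin(α+β))})²].
With α = 78.4°, φ = 38.0°, δ = 18.8°, β = 22.8°: K_a = 0.4256.

0.426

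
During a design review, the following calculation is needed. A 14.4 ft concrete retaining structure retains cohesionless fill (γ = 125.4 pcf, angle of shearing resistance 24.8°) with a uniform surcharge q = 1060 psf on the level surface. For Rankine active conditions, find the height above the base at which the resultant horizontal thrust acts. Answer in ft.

6.10 ft

K_a = 0.4090.
Triangular part P₁ = ½K_aγH² = 5318 at H/3 = 4.800 ft; rectangular part P₂ = K_a q H = 6243 at H/2 = 7.200 ft.
ȳ = (P₁·4.800 + P₂·7.200)/(P₁+P₂) = 6.096 ft.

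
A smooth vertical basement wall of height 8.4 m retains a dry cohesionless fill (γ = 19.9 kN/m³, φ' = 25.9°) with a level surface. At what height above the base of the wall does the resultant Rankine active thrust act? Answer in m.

2.80 m

K_a = 0.3920.
The pressure distribution is triangular, so the resultant acts at H/3 above the base = 8.4/3 = 2.800 m.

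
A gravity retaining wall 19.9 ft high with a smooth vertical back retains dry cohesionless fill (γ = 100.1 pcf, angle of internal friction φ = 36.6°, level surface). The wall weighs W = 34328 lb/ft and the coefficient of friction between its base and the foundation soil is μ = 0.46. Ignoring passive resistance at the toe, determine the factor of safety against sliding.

3.15

K_a = tan²(45° − 36.6°/2) = 0.2530.
P_a = ½K_aγH² = 0.5×0.2530×100.1×19.9² = 5014 lb/ft, acting at H/3 = 6.633 ft above the base.
FS_sliding = μW / P_a = 0.46×34328 / 5014 = 3.150.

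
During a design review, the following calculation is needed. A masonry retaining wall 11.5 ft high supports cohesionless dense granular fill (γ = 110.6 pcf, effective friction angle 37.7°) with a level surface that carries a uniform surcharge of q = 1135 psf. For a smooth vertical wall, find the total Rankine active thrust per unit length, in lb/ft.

K_a = tan²(45° − φ/2) = 0.2411.
Soil triangle: ½ K_a γ H² = 0.5×0.2411×110.6×11.5² = 1763 lb/ft.
Surcharge rectangle: K_a q H = 0.2411×1135×11.5 = 3146 lb/ft.
Total = 1763 + 3146 = 4909 lb/ft.

4910 lb/ft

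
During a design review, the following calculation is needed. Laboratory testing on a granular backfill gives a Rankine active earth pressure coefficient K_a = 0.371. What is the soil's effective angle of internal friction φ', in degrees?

K_a = tan²(45° − φ/2) ⇒ 45° − φ/2 = arctan(√0.371) = 31.35°.
φ = 2(45° − 31.35°) = 27.31°.

27.3°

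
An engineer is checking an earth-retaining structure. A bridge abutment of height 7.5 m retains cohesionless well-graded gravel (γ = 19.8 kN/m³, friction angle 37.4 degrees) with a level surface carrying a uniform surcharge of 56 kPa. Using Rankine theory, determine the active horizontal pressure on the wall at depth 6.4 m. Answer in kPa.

K_a = (1 − sin φ)/(1 + sin φ) = 0.2443.
σ_v = γz + q = 19.8 × 6.4 + 56 = 182.7 kPa.
σ_h = K_a σ_v = 0.2443 × 182.7 = 44.63 kPa.

44.6 kPa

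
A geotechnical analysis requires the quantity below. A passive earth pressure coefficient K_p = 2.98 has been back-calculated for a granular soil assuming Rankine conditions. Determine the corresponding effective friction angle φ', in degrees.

29.8°

K_p = (1+sin φ)/(1−sin φ) ⇒ sin φ = (K_p − 1)/(K_p + 1) = 0.4975.
φ = arcsin(0.4975) = 29.83°.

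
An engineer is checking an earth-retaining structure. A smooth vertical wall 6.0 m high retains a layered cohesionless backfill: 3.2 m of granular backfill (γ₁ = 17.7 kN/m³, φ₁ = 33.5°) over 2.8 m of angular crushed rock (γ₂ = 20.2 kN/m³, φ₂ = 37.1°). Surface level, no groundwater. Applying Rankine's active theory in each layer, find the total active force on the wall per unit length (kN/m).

K_a1 = tan²(45°−33.5°/2) = 0.2887; K_a2 = tan²(45°−37.1°/2) = 0.2475.
Layer 1: σ at base = K_a1 γ₁ h₁ = 16.35 kPa; P₁ = ½×16.35×3.2 = 26.16.
Layer 2: σ_v at top = γ₁h₁ = 56.64; σ_h top = K_a2×56.64 = 14.02; σ_h base = K_a2×(56.64+20.2×2.8) = 28.02.
P₂ = ½(14.02+28.02)×2.8 = 58.85. Total P_a = 26.16+58.85 = 85.01 kN/m.

85.0 kN/m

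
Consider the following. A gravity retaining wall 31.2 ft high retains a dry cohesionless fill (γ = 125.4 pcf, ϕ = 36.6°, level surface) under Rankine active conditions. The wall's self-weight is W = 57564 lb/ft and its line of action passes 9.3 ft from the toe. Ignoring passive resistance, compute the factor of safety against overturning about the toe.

K_a = tan²(45° − 36.6°/2) = 0.2530.
P_a = ½K_aγH² = 0.5×0.2530×125.4×31.2² = 15440 lb/ft, acting at H/3 = 10.40 ft above the base.
Overturning moment M_o = P_a × H/3 = 15440 × 10.40 = 160600.
Resisting moment M_r = W × 9.3 = 57564 × 9.3 = 535300.
FS_overturning = M_r/M_o = 535300/160600 = 3.334.

3.33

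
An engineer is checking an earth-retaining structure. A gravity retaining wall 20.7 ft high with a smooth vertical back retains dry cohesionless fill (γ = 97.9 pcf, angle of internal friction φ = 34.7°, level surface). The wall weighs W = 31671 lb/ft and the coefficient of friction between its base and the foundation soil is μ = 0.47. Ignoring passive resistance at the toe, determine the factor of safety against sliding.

2.59

K_a = tan²(45° − 34.7°/2) = 0.2745.
P_a = ½K_aγH² = 0.5×0.2745×97.9×20.7² = 5757 lb/ft, acting at H/3 = 6.900 ft above the base.
FS_sliding = μW / P_a = 0.47×31671 / 5757 = 2.586.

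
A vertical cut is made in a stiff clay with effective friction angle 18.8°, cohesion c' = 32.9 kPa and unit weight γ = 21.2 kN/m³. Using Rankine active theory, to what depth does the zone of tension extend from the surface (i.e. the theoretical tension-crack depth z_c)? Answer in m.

4.34 m

K_a = tan²(45° − 18.8°/2) = 0.5126; √K_a = 0.7159.
The active pressure is zero where K_a γ z = 2c√K_a, so z_c = 2c/(γ√K_a) = 2×32.9/(21.2×0.7159) = 4.335 m.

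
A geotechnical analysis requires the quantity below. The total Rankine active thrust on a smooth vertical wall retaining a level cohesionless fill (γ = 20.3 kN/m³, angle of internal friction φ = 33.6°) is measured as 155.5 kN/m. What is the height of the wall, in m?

7.30 m

K_a = 0.2875. P_a = ½ K_a γ H² ⇒ H = √(2P_a/(K_a γ)).
H = √(2×155.5/(0.2875×20.3)) = 7.300 m.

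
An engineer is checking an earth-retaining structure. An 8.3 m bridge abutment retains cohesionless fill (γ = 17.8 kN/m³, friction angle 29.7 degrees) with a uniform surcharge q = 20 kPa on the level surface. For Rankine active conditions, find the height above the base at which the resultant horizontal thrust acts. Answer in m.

K_a = 0.3374.
Triangular part P₁ = ½K_aγH² = 206.9 at H/3 = 2.767 m; rectangular part P₂ = K_a q H = 56.01 at H/2 = 4.150 m.
ȳ = (P₁·2.767 + P₂·4.150)/(P₁+P₂) = 3.061 m.

3.06 m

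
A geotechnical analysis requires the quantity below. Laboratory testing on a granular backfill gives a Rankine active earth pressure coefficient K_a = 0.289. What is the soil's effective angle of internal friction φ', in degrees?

K_a = tan²(45° − φ/2) ⇒ 45° − φ/2 = arctan(√0.289) = 28.26°.
φ = 2(45° − 28.26°) = 33.48°.

33.5°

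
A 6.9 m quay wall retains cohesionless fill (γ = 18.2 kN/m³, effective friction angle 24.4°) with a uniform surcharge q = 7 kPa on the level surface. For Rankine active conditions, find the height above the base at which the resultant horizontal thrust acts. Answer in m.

K_a = 0.4153.
Triangular part P₁ = ½K_aγH² = 179.9 at H/3 = 2.300 m; rectangular part P₂ = K_a q H = 20.06 at H/2 = 3.450 m.
ȳ = (P₁·2.300 + P₂·3.450)/(P₁+P₂) = 2.415 m.

2.42 m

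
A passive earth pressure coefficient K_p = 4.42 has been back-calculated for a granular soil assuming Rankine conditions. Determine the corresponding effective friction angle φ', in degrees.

K_p = (1+sin φ)/(1−sin φ) ⇒ sin φ = (K_p − 1)/(K_p + 1) = 0.6310.
φ = arcsin(0.6310) = 39.12°.

39.1°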